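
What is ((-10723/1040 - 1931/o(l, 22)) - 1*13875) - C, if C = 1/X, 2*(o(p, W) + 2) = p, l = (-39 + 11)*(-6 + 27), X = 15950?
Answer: -851818878843/61375600 ≈ -13879.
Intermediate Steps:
l = -588 (l = -28*21 = -588)
o(p, W) = -2 + p/2
C = 1/15950 ≈ 6.2696e-5
((-10723/1040 - 1931/o(l, 22)) - 1*13875) - C = ((-10723/1040 - 1931/(-2 + (1/2)*(-588))) - 1*13875) - 1*1/15950 = ((-10723*1/1040 - 1931/(-2 - 294)) - 13875) - 1/15950 = ((-10723/1040 - 1931/(-296)) - 13875) - 1/15950 = ((-10723/1040 - 1931*(-1/296)) - 13875) - 1/15950 = ((-10723/1040 + 1931/296) - 13875) - 1/15950 = (-145721/38480 - 13875) - 1/15950 = -534055721/38480 - 1/15950 = -851818878843/61375600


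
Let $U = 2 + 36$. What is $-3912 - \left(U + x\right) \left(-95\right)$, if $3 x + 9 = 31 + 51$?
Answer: $\frac{6029}{3} \approx 2009.7$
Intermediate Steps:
$x = \frac{73}{3}$ ($x = -3 + \frac{31 + 51}{3} = -3 + \frac{1}{3} \cdot 82 = -3 + \frac{82}{3} = \frac{73}{3} \approx 24.333$)
$U = 38$
$-3912 - \left(U + x\right) \left(-95\right) = -3912 - \left(38 + \frac{73}{3}\right) \left(-95\right) = -3912 - \frac{187}{3} \left(-95\right) = -3912 - - \frac{17765}{3} = -3912 + \frac{17765}{3} = \frac{6029}{3}$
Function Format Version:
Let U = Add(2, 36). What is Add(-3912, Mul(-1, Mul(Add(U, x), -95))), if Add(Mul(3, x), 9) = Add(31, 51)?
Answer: Rational(6029, 3) ≈ 2009.7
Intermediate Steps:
x = Rational(73, 3) (x = Add(-3, Mul(Rational(1, 3), Add(31, 51))) = Add(-3, Mul(Rational(1, 3), 82)) = Add(-3, Rational(82, 3)) = Rational(73, 3) ≈ 24.333)
U = 38
Add(-3912, Mul(-1, Mul(Add(U, x), -95))) = Add(-3912, Mul(-1, Mul(Add(38, Rational(73, 3)), -95))) = Add(-3912, Mul(-1, Mul(Rational(187, 3), -95))) = Add(-3912, Mul(-1, Rational(-17765, 3))) = Add(-3912, Rational(17765, 3)) = Rational(6029, 3)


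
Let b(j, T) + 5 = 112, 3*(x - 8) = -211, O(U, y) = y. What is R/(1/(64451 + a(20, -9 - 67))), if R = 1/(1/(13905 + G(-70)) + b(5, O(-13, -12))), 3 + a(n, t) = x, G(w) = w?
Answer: 2672327095/4441038 ≈ 601.73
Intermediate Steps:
x = -187/3 (x = 8 + (1/3)*(-211) = 8 - 211/3 = -187/3 ≈ -62.333)
a(n, t) = -196/3 (a(n, t) = -3 - 187/3 = -196/3)
b(j, T) = 107 (b(j, T) = -5 + 112 = 107)
R = 13835/1480346 (R = 1/(1/(13905 - 70) + 107) = 1/(1/13835 + 107) = 1/(1480346/13835) = 13835/1480346 ≈ 0.0093458)
R/(1/(64451 + a(20, -9 - 67))) = 13835/(1480346*(1/(64451 - 196/3))) = 13835/(1480346*(1/(193157/3))) = 13835/(1480346*(3/193157)) = (13835/1480346)*(193157/3) = 2672327095/4441038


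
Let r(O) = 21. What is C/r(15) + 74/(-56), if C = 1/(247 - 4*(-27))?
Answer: -39401/29820 ≈ -1.3213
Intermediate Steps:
C = 1/355 (C = 1/(247 + 108) = 1/355 ≈ 0.0028169)
C/r(15) + 74/(-56) = (1/355)/21 + 74/(-56) = (1/355)*(1/21) + 74*(-1/56) = 1/7455 - 37/28 = -39401/29820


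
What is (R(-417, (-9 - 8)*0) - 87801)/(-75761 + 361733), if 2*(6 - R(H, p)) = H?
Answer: -58391/190648 ≈ -0.30628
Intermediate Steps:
R(H, p) = 6 - H/2
(R(-417, (-9 - 8)*0) - 87801)/(-75761 + 361733) = ((6 - ½*(-417)) - 87801)/(-75761 + 361733) = ((6 + 417/2) - 87801)/285972 = (429/2 - 87801)*(1/285972) = -175173/2*1/285972 = -58391/190648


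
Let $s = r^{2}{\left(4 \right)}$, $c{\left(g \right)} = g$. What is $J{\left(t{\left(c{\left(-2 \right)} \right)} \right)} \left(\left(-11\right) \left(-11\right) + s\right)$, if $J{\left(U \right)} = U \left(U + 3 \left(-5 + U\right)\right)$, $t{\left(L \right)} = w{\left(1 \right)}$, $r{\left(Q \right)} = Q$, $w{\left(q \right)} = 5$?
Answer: $3425$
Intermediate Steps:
$s = 16$ ($s = 4^{2} = 16$)
$t{\left(L \right)} = 5$
$J{\left(U \right)} = U \left(-15 + 4 U\right)$ ($J{\left(U \right)} = U \left(U + \left(-15 + 3 U\right)\right) = U \left(-15 + 4 U\right)$)
$J{\left(t{\left(c{\left(-2 \right)} \right)} \right)} \left(\left(-11\right) \left(-11\right) + s\right) = 5 \left(-15 + 4 \cdot 5\right) \left(\left(-11\right) \left(-11\right) + 16\right) = 5 \left(-15 + 20\right) \left(121 + 16\right) = 5 \cdot 5 \cdot 137 = 25 \cdot 137 = 3425$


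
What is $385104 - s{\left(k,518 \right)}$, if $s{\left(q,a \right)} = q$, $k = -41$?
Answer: $385145$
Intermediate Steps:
$385104 - s{\left(k,518 \right)} = 385104 - -41 = 385104 + 41 = 385145$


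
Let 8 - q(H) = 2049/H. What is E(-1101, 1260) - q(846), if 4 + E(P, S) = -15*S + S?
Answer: -4977181/282 ≈ -17650.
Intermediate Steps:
E(P, S) = -4 - 14*S (E(P, S) = -4 + (-15*S + S) = -4 - 14*S)
q(H) = 8 - 2049/H
E(-1101, 1260) - q(846) = (-4 - 14*1260) - (8 - 2049/846) = (-4 - 17640) - (8 - 2049*1/846) = -17644 - (8 - 683/282) = -17644 - 1*1573/282 = -17644 - 1573/282 = -4977181/282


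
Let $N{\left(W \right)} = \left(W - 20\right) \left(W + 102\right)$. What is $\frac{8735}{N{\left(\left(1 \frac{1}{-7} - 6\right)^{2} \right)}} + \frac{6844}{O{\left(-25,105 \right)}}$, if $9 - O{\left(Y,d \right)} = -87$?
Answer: $\frac{10683869213}{142801032} \approx 74.816$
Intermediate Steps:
$O{\left(Y,d \right)} = 96$ ($O{\left(Y,d \right)} = 9 - -87 = 9 + 87 = 96$)
$N{\left(W \right)} = \left(-20 + W\right) \left(102 + W\right)$
$\frac{8735}{N{\left(\left(1 \frac{1}{-7} - 6\right)^{2} \right)}} + \frac{6844}{O{\left(-25,105 \right)}} = \frac{8735}{-2040 + \left(\left(1 \frac{1}{-7} - 6\right)^{2}\right)^{2} + 82 \left(1 \frac{1}{-7} - 6\right)^{2}} + \frac{6844}{96} = \frac{8735}{-2040 + \left(\left(1 \left(- \frac{1}{7}\right) - 6\right)^{2}\right)^{2} + 82 \left(1 \left(- \frac{1}{7}\right) - 6\right)^{2}} + 6844 \cdot \frac{1}{96} = \frac{8735}{-2040 + \left(\left(- \frac{1}{7} - 6\right)^{2}\right)^{2} + 82 \left(- \frac{1}{7} - 6\right)^{2}} + \frac{1711}{24} = \frac{8735}{-2040 + \left(\left(- \frac{43}{7}\right)^{2}\right)^{2} + 82 \left(- \frac{43}{7}\right)^{2}} + \frac{1711}{24} = \frac{8735}{-2040 + \left(\frac{1849}{49}\right)^{2} + 82 \cdot \frac{1849}{49}} + \frac{1711}{24} = \frac{8735}{-2040 + \frac{3418801}{2401} + \frac{151618}{49}} + \frac{1711}{24} = \frac{8735}{\frac{5950043}{2401}} + \frac{1711}{24} = 8735 \cdot \frac{2401}{5950043} + \frac{1711}{24} = \frac{20972735}{5950043} + \frac{1711}{24} = \frac{10683869213}{142801032}$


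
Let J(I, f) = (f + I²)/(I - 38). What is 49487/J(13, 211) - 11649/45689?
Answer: -11305943039/3472364 ≈ -3256.0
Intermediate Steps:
J(I, f) = (f + I²)/(-38 + I)
49487/J(13, 211) - 11649/45689 = 49487/(((211 + 13²)/(-38 + 13))) - 11649/45689 = 49487/(((211 + 169)/(-25))) - 11649*1/45689 = 49487/((-1/25*380)) - 11649/45689 = 49487/(-76/5) - 11649/45689 = 49487*(-5/76) - 11649/45689 = -247435/76 - 11649/45689 = -11305943039/3472364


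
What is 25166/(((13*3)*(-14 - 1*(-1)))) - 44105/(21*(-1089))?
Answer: -184386673/3864861 ≈ -47.708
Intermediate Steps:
25166/(((13*3)*(-14 - 1*(-1)))) - 44105/(21*(-1089)) = 25166/((39*(-14 + 1))) - 44105/(-22869) = 25166/((39*(-13))) - 44105*(-1/22869) = 25166/(-507) + 44105/22869 = 25166*(-1/507) + 44105/22869 = -25166/507 + 44105/22869 = -184386673/3864861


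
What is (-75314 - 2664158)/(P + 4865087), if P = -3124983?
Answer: -342434/217513 ≈ -1.5743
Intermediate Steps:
(-75314 - 2664158)/(P + 4865087) = (-75314 - 2664158)/(-3124983 + 4865087) = -2739472/1740104 = -2739472*1/1740104 = -342434/217513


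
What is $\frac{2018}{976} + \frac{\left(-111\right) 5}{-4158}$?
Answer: $\frac{744377}{338184} \approx 2.2011$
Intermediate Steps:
$\frac{2018}{976} + \frac{\left(-111\right) 5}{-4158} = 2018 \cdot \frac{1}{976} - - \frac{185}{1386} = \frac{1009}{488} + \frac{185}{1386} = \frac{744377}{338184}$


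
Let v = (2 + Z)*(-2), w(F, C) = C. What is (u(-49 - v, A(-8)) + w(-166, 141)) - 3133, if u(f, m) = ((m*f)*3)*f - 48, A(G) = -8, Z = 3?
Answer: -39544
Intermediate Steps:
v = -10 (v = (2 + 3)*(-2) = 5*(-2) = -10)
u(f, m) = -48 + 3*m*f**2 (u(f, m) = ((f*m)*3)*f - 48 = (3*f*m)*f - 48 = 3*m*f**2 - 48 = -48 + 3*m*f**2)
(u(-49 - v, A(-8)) + w(-166, 141)) - 3133 = ((-48 + 3*(-8)*(-49 - 1*(-10))**2) + 141) - 3133 = ((-48 + 3*(-8)*(-49 + 10)**2) + 141) - 3133 = ((-48 + 3*(-8)*(-39)**2) + 141) - 3133 = ((-48 + 3*(-8)*1521) + 141) - 3133 = ((-48 - 36504) + 141) - 3133 = (-36552 + 141) - 3133 = -36411 - 3133 = -39544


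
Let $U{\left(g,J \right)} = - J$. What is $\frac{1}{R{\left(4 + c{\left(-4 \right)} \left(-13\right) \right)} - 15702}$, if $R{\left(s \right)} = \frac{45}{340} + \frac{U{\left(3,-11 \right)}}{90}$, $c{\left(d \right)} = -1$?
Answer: $- \frac{3060}{48047341} \approx -6.3687 \cdot 10^{-5}$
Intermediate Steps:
$R{\left(s \right)} = \frac{779}{3060}$ ($R{\left(s \right)} = \frac{45}{340} + \frac{\left(-1\right) \left(-11\right)}{90} = 45 \cdot \frac{1}{340} + 11 \cdot \frac{1}{90} = \frac{9}{68} + \frac{11}{90} = \frac{779}{3060}$)
$\frac{1}{R{\left(4 + c{\left(-4 \right)} \left(-13\right) \right)} - 15702} = \frac{1}{\frac{779}{3060} - 15702} = \frac{1}{- \frac{48047341}{3060}} = - \frac{3060}{48047341}$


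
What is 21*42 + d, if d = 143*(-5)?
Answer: 167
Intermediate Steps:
d = -715
21*42 + d = 21*42 - 715 = 882 - 715 = 167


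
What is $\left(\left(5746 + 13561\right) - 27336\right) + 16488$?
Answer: $8459$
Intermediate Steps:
$\left(\left(5746 + 13561\right) - 27336\right) + 16488 = \left(19307 - 27336\right) + 16488 = -8029 + 16488 = 8459$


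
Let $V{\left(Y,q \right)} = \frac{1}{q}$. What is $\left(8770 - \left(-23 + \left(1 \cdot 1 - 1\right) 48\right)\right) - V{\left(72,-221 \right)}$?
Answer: $\frac{1943254}{221} \approx 8793.0$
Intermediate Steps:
$\left(8770 - \left(-23 + \left(1 \cdot 1 - 1\right) 48\right)\right) - V{\left(72,-221 \right)} = \left(8770 - \left(-23 + \left(1 \cdot 1 - 1\right) 48\right)\right) - \frac{1}{-221} = \left(8770 - \left(-23 + \left(1 - 1\right) 48\right)\right) - - \frac{1}{221} = \left(8770 - \left(-23 + 0 \cdot 48\right)\right) + \frac{1}{221} = \left(8770 - \left(-23 + 0\right)\right) + \frac{1}{221} = \left(8770 - -23\right) + \frac{1}{221} = \left(8770 + 23\right) + \frac{1}{221} = 8793 + \frac{1}{221} = \frac{1943254}{221}$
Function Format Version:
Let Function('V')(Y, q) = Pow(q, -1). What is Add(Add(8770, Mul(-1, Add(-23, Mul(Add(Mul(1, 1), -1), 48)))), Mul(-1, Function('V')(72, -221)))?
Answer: Rational(1943254, 221) ≈ 8793.0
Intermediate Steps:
Add(Add(8770, Mul(-1, Add(-23, Mul(Add(Mul(1, 1), -1), 48)))), Mul(-1, Function('V')(72, -221))) = Add(Add(8770, Mul(-1, Add(-23, Mul(Add(Mul(1, 1), -1), 48)))), Mul(-1, Pow(-221, -1))) = Add(Add(8770, Mul(-1, Add(-23, Mul(Add(1, -1), 48)))), Mul(-1, Rational(-1, 221))) = Add(Add(8770, Mul(-1, Add(-23, Mul(0, 48)))), Rational(1, 221)) = Add(Add(8770, Mul(-1, Add(-23, 0))), Rational(1, 221)) = Add(Add(8770, Mul(-1, -23)), Rational(1, 221)) = Add(Add(8770, 23), Rational(1, 221)) = Add(8793, Rational(1, 221)) = Rational(1943254, 221)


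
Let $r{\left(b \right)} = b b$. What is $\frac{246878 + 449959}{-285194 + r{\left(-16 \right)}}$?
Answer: $- \frac{696837}{284938} \approx -2.4456$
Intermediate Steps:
$r{\left(b \right)} = b^{2}$
$\frac{246878 + 449959}{-285194 + r{\left(-16 \right)}} = \frac{246878 + 449959}{-285194 + \left(-16\right)^{2}} = \frac{696837}{-285194 + 256} = \frac{696837}{-284938} = 696837 \left(- \frac{1}{284938}\right) = - \frac{696837}{284938}$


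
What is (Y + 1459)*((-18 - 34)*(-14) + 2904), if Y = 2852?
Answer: 15657552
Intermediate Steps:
(Y + 1459)*((-18 - 34)*(-14) + 2904) = (2852 + 1459)*((-18 - 34)*(-14) + 2904) = 4311*(-52*(-14) + 2904) = 4311*(728 + 2904) = 4311*3632 = 15657552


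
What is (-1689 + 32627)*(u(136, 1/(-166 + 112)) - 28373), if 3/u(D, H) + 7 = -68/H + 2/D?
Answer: -218767152970802/249221 ≈ -8.7780e+8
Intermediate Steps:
u(D, H) = 3/(-7 - 68/H + 2/D) (u(D, H) = 3/(-7 + (-68/H + 2/D)) = 3/(-7 - 68/H + 2/D))
(-1689 + 32627)*(u(136, 1/(-166 + 112)) - 28373) = (-1689 + 32627)*(-3*136/((-166 + 112)*(-2/(-166 + 112) + 68*136 + 7*136/(-166 + 112))) - 28373) = 30938*(-3*136/(-54*(-2/(-54) + 9248 + 7*136/(-54))) - 28373) = 30938*(-3*136*(-1/54)/(-2*(-1/54) + 9248 + 7*136*(-1/54)) - 28373) = 30938*(-3*136*(-1/54)/(1/27 + 9248 - 476/27) - 28373) = 30938*(-3*136*(-1/54)/249221/27 - 28373) = 30938*(-3*136*(-1/54)*27/249221 - 28373) = 30938*(204/249221 - 28373) = 30938*(-7071147229/249221) = -218767152970802/249221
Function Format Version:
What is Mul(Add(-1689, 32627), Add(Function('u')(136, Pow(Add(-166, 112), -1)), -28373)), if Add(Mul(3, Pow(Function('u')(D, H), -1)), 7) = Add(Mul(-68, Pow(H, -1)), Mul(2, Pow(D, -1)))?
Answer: Rational(-218767152970802, 249221) ≈ -8.7780e+8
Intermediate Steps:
Function('u')(D, H) = Mul(3, Pow(Add(-7, Mul(-68, Pow(H, -1)), Mul(2, Pow(D, -1))), -1)) (Function('u')(D, H) = Mul(3, Pow(Add(-7, Add(Mul(-68, Pow(H, -1)), Mul(2, Pow(D, -1)))), -1)) = Mul(3, Pow(Add(-7, Mul(-68, Pow(H, -1)), Mul(2, Pow(D, -1))), -1)))
Mul(Add(-1689, 32627), Add(Function('u')(136, Pow(Add(-166, 112), -1)), -28373)) = Mul(Add(-1689, 32627), Add(Mul(-3, 136, Pow(Add(-166, 112), -1), Pow(Add(Mul(-2, Pow(Add(-166, 112), -1)), Mul(68, 136), Mul(7, 136, Pow(Add(-166, 112), -1))), -1)), -28373)) = Mul(30938, Add(Mul(-3, 136, Pow(-54, -1), Pow(Add(Mul(-2, Pow(-54, -1)), 9248, Mul(7, 136, Pow(-54, -1))), -1)), -28373)) = Mul(30938, Add(Mul(-3, 136, Rational(-1, 54), Pow(Add(Mul(-2, Rational(-1, 54)), 9248, Mul(7, 136, Rational(-1, 54))), -1)), -28373)) = Mul(30938, Add(Mul(-3, 136, Rational(-1, 54), Pow(Add(Rational(1, 27), 9248, Rational(-476, 27)), -1)), -28373)) = Mul(30938, Add(Mul(-3, 136, Rational(-1, 54), Pow(Rational(249221, 27), -1)), -28373)) = Mul(30938, Add(Mul(-3, 136, Rational(-1, 54), Rational(27, 249221)), -28373)) = Mul(30938, Add(Rational(204, 249221), -28373)) = Mul(30938, Rational(-7071147229, 249221)) = Rational(-218767152970802, 249221)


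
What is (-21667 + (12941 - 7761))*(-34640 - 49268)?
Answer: 1383391196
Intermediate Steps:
(-21667 + (12941 - 7761))*(-34640 - 49268) = (-21667 + 5180)*(-83908) = -16487*(-83908) = 1383391196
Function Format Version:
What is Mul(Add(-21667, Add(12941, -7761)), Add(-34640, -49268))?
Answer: 1383391196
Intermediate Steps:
Mul(Add(-21667, Add(12941, -7761)), Add(-34640, -49268)) = Mul(Add(-21667, 5180), -83908) = Mul(-16487, -83908) = 1383391196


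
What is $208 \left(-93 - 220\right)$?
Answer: $-65104$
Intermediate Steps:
$208 \left(-93 - 220\right) = 208 \left(-313\right) = -65104$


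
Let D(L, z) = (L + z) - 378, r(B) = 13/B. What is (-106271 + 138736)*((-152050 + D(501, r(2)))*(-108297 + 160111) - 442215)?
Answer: -255566135779930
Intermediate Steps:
D(L, z) = -378 + L + z
(-106271 + 138736)*((-152050 + D(501, r(2)))*(-108297 + 160111) - 442215) = (-106271 + 138736)*((-152050 + (-378 + 501 + 13/2))*(-108297 + 160111) - 442215) = 32465*((-152050 + (-378 + 501 + 13*(½)))*51814 - 442215) = 32465*((-152050 + (-378 + 501 + 13/2))*51814 - 442215) = 32465*((-152050 + 259/2)*51814 - 442215) = 32465*(-303841/2*51814 - 442215) = 32465*(-7871608787 - 442215) = 32465*(-7872051002) = -255566135779930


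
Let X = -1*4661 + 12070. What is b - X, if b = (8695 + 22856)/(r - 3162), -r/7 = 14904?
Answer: -265474987/35830 ≈ -7409.3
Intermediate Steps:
r = -104328 (r = -7*14904 = -104328)
b = -10517/35830 (b = (8695 + 22856)/(-104328 - 3162) = 31551/(-107490) = 31551*(-1/107490) = -10517/35830 ≈ -0.29352)
X = 7409 (X = -4661 + 12070 = 7409)
b - X = -10517/35830 - 1*7409 = -10517/35830 - 7409 = -265474987/35830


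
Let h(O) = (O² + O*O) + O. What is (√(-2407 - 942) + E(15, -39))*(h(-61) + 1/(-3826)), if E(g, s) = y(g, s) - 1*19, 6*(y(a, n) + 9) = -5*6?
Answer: -931910265/3826 + 28239705*I*√3349/3826 ≈ -2.4357e+5 + 4.2714e+5*I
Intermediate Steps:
y(a, n) = -14 (y(a, n) = -9 + (-5*6)/6 = -9 + (⅙)*(-30) = -9 - 5 = -14)
E(g, s) = -33 (E(g, s) = -14 - 1*19 = -14 - 19 = -33)
h(O) = O + 2*O² (h(O) = (O² + O²) + O = 2*O² + O = O + 2*O²)
(√(-2407 - 942) + E(15, -39))*(h(-61) + 1/(-3826)) = (√(-2407 - 942) - 33)*(-61*(1 + 2*(-61)) + 1/(-3826)) = (√(-3349) - 33)*(-61*(1 - 122) - 1/3826) = (I*√3349 - 33)*(-61*(-121) - 1/3826) = (-33 + I*√3349)*(7381 - 1/3826) = (-33 + I*√3349)*(28239705/3826) = -931910265/3826 + 28239705*I*√3349/3826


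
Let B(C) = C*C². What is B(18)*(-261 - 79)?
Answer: -1982880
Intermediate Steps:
B(C) = C³
B(18)*(-261 - 79) = 18³*(-261 - 79) = 5832*(-340) = -1982880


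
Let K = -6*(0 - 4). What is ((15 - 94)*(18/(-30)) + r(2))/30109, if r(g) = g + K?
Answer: 367/150545 ≈ 0.0024378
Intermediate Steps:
K = 24 (K = -6*(-4) = 24)
r(g) = 24 + g (r(g) = g + 24 = 24 + g)
((15 - 94)*(18/(-30)) + r(2))/30109 = ((15 - 94)*(18/(-30)) + (24 + 2))/30109 = (-1422*(-1)/30 + 26)*(1/30109) = (-79*(-⅗) + 26)*(1/30109) = (237/5 + 26)*(1/30109) = (367/5)*(1/30109) = 367/150545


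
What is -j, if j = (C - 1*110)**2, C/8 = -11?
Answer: -39204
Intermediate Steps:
C = -88 (C = 8*(-11) = -88)
j = 39204 (j = (-88 - 1*110)**2 = (-88 - 110)**2 = (-198)**2 = 39204)
-j = -1*39204 = -39204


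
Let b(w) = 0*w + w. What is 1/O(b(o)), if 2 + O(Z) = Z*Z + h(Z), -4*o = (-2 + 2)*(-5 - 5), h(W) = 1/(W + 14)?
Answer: -14/27 ≈ -0.51852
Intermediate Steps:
h(W) = 1/(14 + W)
o = 0 (o = -(-2 + 2)*(-5 - 5)/4 = -0*(-10) = -¼*0 = 0)
b(w) = w (b(w) = 0 + w = w)
O(Z) = -2 + Z² + 1/(14 + Z) (O(Z) = -2 + (Z*Z + 1/(14 + Z)) = -2 + (Z² + 1/(14 + Z)) = -2 + Z² + 1/(14 + Z))
1/O(b(o)) = 1/((1 + (-2 + 0²)*(14 + 0))/(14 + 0)) = 1/((1 + (-2 + 0)*14)/14) = 1/((1 - 2*14)/14) = 1/((1 - 28)/14) = 1/((1/14)*(-27)) = 1/(-27/14) = -14/27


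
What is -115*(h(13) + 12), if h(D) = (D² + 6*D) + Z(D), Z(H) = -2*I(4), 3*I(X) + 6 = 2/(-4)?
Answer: -90850/3 ≈ -30283.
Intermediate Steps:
I(X) = -13/6 (I(X) = -2 + (2/(-4))/3 = -2 + (2*(-¼))/3 = -2 + (⅓)*(-½) = -2 - ⅙ = -13/6)
Z(H) = 13/3 (Z(H) = -2*(-13/6) = 13/3)
h(D) = 13/3 + D² + 6*D (h(D) = (D² + 6*D) + 13/3 = 13/3 + D² + 6*D)
-115*(h(13) + 12) = -115*((13/3 + 13² + 6*13) + 12) = -115*((13/3 + 169 + 78) + 12) = -115*(754/3 + 12) = -115*790/3 = -90850/3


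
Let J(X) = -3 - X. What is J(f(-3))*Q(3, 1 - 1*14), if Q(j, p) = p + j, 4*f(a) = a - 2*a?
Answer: 75/2 ≈ 37.500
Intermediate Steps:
f(a) = -a/4 (f(a) = (a - 2*a)/4 = (-a)/4 = -a/4)
Q(j, p) = j + p
J(f(-3))*Q(3, 1 - 1*14) = (-3 - (-1)*(-3)/4)*(3 + (1 - 1*14)) = (-3 - 1*¾)*(3 + (1 - 14)) = (-3 - ¾)*(3 - 13) = -15/4*(-10) = 75/2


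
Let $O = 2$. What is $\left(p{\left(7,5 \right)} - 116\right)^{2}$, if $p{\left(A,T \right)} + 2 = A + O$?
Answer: $11881$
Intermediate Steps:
$p{\left(A,T \right)} = A$ ($p{\left(A,T \right)} = -2 + \left(A + 2\right) = -2 + \left(2 + A\right) = A$)
$\left(p{\left(7,5 \right)} - 116\right)^{2} = \left(7 - 116\right)^{2} = \left(-109\right)^{2} = 11881$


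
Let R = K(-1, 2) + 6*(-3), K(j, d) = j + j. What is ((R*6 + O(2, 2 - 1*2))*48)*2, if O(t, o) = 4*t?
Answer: -10752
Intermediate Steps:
K(j, d) = 2*j
R = -20 (R = 2*(-1) + 6*(-3) = -2 - 18 = -20)
((R*6 + O(2, 2 - 1*2))*48)*2 = ((-20*6 + 4*2)*48)*2 = ((-120 + 8)*48)*2 = -112*48*2 = -5376*2 = -10752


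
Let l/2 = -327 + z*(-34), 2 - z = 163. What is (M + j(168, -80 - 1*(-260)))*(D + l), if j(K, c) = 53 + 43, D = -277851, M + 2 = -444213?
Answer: 118827147283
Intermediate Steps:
M = -444215 (M = -2 - 444213 = -444215)
z = -161 (z = 2 - 1*163 = 2 - 163 = -161)
j(K, c) = 96
l = 10294 (l = 2*(-327 - 161*(-34)) = 2*(-327 + 5474) = 2*5147 = 10294)
(M + j(168, -80 - 1*(-260)))*(D + l) = (-444215 + 96)*(-277851 + 10294) = -444119*(-267557) = 118827147283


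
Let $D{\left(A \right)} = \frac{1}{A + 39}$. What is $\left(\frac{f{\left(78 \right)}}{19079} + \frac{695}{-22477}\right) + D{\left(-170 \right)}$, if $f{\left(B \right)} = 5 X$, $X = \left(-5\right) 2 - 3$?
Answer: $- \frac{2357277893}{56177867473} \approx -0.041961$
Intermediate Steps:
$X = -13$ ($X = -10 - 3 = -13$)
$f{\left(B \right)} = -65$ ($f{\left(B \right)} = 5 \left(-13\right) = -65$)
$D{\left(A \right)} = \frac{1}{39 + A}$
$\left(\frac{f{\left(78 \right)}}{19079} + \frac{695}{-22477}\right) + D{\left(-170 \right)} = \left(- \frac{65}{19079} + \frac{695}{-22477}\right) + \frac{1}{39 - 170} = \left(\left(-65\right) \frac{1}{19079} + 695 \left(- \frac{1}{22477}\right)\right) + \frac{1}{-131} = \left(- \frac{65}{19079} - \frac{695}{22477}\right) - \frac{1}{131} = - \frac{14720910}{428838683} - \frac{1}{131} = - \frac{2357277893}{56177867473}$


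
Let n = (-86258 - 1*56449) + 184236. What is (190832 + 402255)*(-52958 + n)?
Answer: -6778391323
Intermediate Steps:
n = 41529 (n = (-86258 - 56449) + 184236 = -142707 + 184236 = 41529)
(190832 + 402255)*(-52958 + n) = (190832 + 402255)*(-52958 + 41529) = 593087*(-11429) = -6778391323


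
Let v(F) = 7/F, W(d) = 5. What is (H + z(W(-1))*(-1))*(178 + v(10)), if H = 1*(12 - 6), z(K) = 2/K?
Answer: 25018/25 ≈ 1000.7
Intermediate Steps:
H = 6 (H = 1*6 = 6)
(H + z(W(-1))*(-1))*(178 + v(10)) = (6 + (2/5)*(-1))*(178 + 7/10) = (6 + (2*(⅕))*(-1))*(178 + 7*(⅒)) = (6 + (⅖)*(-1))*(178 + 7/10) = (6 - ⅖)*(1787/10) = (28/5)*(1787/10) = 25018/25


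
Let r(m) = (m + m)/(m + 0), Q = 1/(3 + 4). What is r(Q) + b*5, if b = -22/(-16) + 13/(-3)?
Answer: -307/24 ≈ -12.792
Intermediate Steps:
Q = ⅐ (Q = 1/7 = ⅐ ≈ 0.14286)
r(m) = 2 (r(m) = (2*m)/m = 2)
b = -71/24 (b = -22*(-1/16) + 13*(-⅓) = 11/8 - 13/3 = -71/24 ≈ -2.9583)
r(Q) + b*5 = 2 - 71/24*5 = 2 - 355/24 = -307/24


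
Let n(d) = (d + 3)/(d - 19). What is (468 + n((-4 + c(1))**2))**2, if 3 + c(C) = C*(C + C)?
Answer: 2010724/9 ≈ 2.2341e+5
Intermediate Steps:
c(C) = -3 + 2*C**2 (c(C) = -3 + C*(C + C) = -3 + C*(2*C) = -3 + 2*C**2)
n(d) = (3 + d)/(-19 + d)
(468 + n((-4 + c(1))**2))**2 = (468 + (3 + (-4 + (-3 + 2*1**2))**2)/(-19 + (-4 + (-3 + 2*1**2))**2))**2 = (468 + (3 + (-4 + (-3 + 2*1))**2)/(-19 + (-4 + (-3 + 2*1))**2))**2 = (468 + (3 + (-4 + (-3 + 2))**2)/(-19 + (-4 + (-3 + 2))**2))**2 = (468 + (3 + (-4 - 1)**2)/(-19 + (-4 - 1)**2))**2 = (468 + (3 + (-5)**2)/(-19 + (-5)**2))**2 = (468 + (3 + 25)/(-19 + 25))**2 = (468 + 28/6)**2 = (468 + (1/6)*28)**2 = (468 + 14/3)**2 = (1418/3)**2 = 2010724/9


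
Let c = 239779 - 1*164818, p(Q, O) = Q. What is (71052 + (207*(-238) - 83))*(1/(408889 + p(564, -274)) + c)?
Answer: 60557301496982/37223 ≈ 1.6269e+9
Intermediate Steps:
c = 74961 (c = 239779 - 164818 = 74961)
(71052 + (207*(-238) - 83))*(1/(408889 + p(564, -274)) + c) = (71052 + (207*(-238) - 83))*(1/(408889 + 564) + 74961) = (71052 + (-49266 - 83))*(1/409453 + 74961) = (71052 - 49349)*(1/409453 + 74961) = 21703*(30693006334/409453) = 60557301496982/37223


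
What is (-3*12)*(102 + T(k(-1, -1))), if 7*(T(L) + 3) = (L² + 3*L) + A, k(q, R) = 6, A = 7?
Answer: -27144/7 ≈ -3877.7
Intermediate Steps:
T(L) = -2 + L²/7 + 3*L/7 (T(L) = -3 + ((L² + 3*L) + 7)/7 = -3 + (7 + L² + 3*L)/7 = -3 + (1 + L²/7 + 3*L/7) = -2 + L²/7 + 3*L/7)
(-3*12)*(102 + T(k(-1, -1))) = (-3*12)*(102 + (-2 + (⅐)*6² + (3/7)*6)) = -36*(102 + (-2 + (⅐)*36 + 18/7)) = -36*(102 + (-2 + 36/7 + 18/7)) = -36*(102 + 40/7) = -36*754/7 = -27144/7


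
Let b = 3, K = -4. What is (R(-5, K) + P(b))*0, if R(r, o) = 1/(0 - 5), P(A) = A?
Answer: 0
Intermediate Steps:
R(r, o) = -⅕ (R(r, o) = 1/(-5) = -⅕)
(R(-5, K) + P(b))*0 = (-⅕ + 3)*0 = (14/5)*0 = 0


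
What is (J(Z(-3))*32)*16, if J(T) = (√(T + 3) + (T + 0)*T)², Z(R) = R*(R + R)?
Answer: 53758464 + 331776*√21 ≈ 5.5279e+7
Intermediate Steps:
Z(R) = 2*R² (Z(R) = R*(2*R) = 2*R²)
J(T) = (T² + √(3 + T))² (J(T) = (√(3 + T) + T*T)² = (√(3 + T) + T²)² = (T² + √(3 + T))²)
(J(Z(-3))*32)*16 = (((2*(-3)²)² + √(3 + 2*(-3)²))²*32)*16 = (((2*9)² + √(3 + 2*9))²*32)*16 = ((18² + √(3 + 18))²*32)*16 = ((324 + √21)²*32)*16 = (32*(324 + √21)²)*16 = 512*(324 + √21)²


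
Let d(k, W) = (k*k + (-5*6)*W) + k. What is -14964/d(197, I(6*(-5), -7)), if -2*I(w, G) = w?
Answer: -1247/3213 ≈ -0.38811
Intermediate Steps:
I(w, G) = -w/2
d(k, W) = k + k**2 - 30*W (d(k, W) = (k**2 - 30*W) + k = k + k**2 - 30*W)
-14964/d(197, I(6*(-5), -7)) = -14964/(197 + 197**2 - (-15)*6*(-5)) = -14964/(197 + 38809 - (-15)*(-30)) = -14964/(197 + 38809 - 30*15) = -14964/(197 + 38809 - 450) = -14964/38556 = -14964*1/38556 = -1247/3213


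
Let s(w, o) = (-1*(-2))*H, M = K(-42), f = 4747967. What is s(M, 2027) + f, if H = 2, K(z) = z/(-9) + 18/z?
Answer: 4747971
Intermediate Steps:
K(z) = 18/z - z/9 (K(z) = z*(-⅑) + 18/z = -z/9 + 18/z = 18/z - z/9)
M = 89/21 (M = 18/(-42) - ⅑*(-42) = 18*(-1/42) + 14/3 = -3/7 + 14/3 = 89/21 ≈ 4.2381)
s(w, o) = 4 (s(w, o) = -1*(-2)*2 = 2*2 = 4)
s(M, 2027) + f = 4 + 4747967 = 4747971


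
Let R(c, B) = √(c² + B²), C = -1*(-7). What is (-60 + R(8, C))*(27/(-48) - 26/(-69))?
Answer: 1025/92 - 205*√113/1104 ≈ 9.1674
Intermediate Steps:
C = 7
R(c, B) = √(B² + c²)
(-60 + R(8, C))*(27/(-48) - 26/(-69)) = (-60 + √(7² + 8²))*(27/(-48) - 26/(-69)) = (-60 + √(49 + 64))*(27*(-1/48) - 26*(-1/69)) = (-60 + √113)*(-9/16 + 26/69) = (-60 + √113)*(-205/1104) = 1025/92 - 205*√113/1104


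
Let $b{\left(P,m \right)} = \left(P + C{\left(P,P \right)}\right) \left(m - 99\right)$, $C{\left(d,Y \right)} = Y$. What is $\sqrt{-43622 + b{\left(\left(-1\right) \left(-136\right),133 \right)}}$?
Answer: $i \sqrt{34374} \approx 185.4 i$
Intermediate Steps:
$b{\left(P,m \right)} = 2 P \left(-99 + m\right)$ ($b{\left(P,m \right)} = \left(P + P\right) \left(m - 99\right) = 2 P \left(-99 + m\right)$)
$\sqrt{-43622 + b{\left(\left(-1\right) \left(-136\right),133 \right)}} = \sqrt{-43622 + 2 \left(\left(-1\right) \left(-136\right)\right) \left(-99 + 133\right)} = \sqrt{-43622 + 2 \cdot 136 \cdot 34} = \sqrt{-43622 + 9248} = \sqrt{-34374} = i \sqrt{34374}$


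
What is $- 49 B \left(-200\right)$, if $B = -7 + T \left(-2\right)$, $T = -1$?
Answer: $-49000$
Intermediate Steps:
$B = -5$ ($B = -7 - -2 = -7 + 2 = -5$)
$- 49 B \left(-200\right) = \left(-49\right) \left(-5\right) \left(-200\right) = 245 \left(-200\right) = -49000$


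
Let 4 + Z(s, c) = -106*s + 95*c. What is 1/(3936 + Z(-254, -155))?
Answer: 1/16131 ≈ 6.1992e-5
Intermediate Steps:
Z(s, c) = -4 - 106*s + 95*c (Z(s, c) = -4 + (-106*s + 95*c) = -4 - 106*s + 95*c)
1/(3936 + Z(-254, -155)) = 1/(3936 + (-4 - 106*(-254) + 95*(-155))) = 1/(3936 + (-4 + 26924 - 14725)) = 1/(3936 + 12195) = 1/16131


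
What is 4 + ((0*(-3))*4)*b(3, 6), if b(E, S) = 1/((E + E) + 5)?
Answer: 4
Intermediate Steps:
b(E, S) = 1/(5 + 2*E) (b(E, S) = 1/(2*E + 5) = 1/(5 + 2*E))
4 + ((0*(-3))*4)*b(3, 6) = 4 + ((0*(-3))*4)/(5 + 2*3) = 4 + (0*4)/(5 + 6) = 4 + 0/11 = 4 + 0*(1/11) = 4 + 0 = 4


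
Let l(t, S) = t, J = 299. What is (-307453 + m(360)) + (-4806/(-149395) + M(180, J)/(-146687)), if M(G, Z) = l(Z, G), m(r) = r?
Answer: -6729728810052328/21914304365 ≈ -3.0709e+5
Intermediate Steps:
M(G, Z) = Z
(-307453 + m(360)) + (-4806/(-149395) + M(180, J)/(-146687)) = (-307453 + 360) + (-4806/(-149395) + 299/(-146687)) = -307093 + (-4806*(-1/149395) + 299*(-1/146687)) = -307093 + (4806/149395 - 299/146687) = -307093 + 660308617/21914304365 = -6729728810052328/21914304365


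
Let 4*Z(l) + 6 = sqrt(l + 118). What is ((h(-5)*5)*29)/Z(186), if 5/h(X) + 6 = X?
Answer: -4350/737 - 2900*sqrt(19)/737 ≈ -23.054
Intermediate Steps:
h(X) = 5/(-6 + X)
Z(l) = -3/2 + sqrt(118 + l)/4 (Z(l) = -3/2 + sqrt(l + 118)/4 = -3/2 + sqrt(118 + l)/4)
((h(-5)*5)*29)/Z(186) = (((5/(-6 - 5))*5)*29)/(-3/2 + sqrt(118 + 186)/4) = (((5/(-11))*5)*29)/(-3/2 + sqrt(304)/4) = (((5*(-1/11))*5)*29)/(-3/2 + (4*sqrt(19))/4) = (-5/11*5*29)/(-3/2 + sqrt(19)) = (-25/11*29)/(-3/2 + sqrt(19)) = -725/(11*(-3/2 + sqrt(19)))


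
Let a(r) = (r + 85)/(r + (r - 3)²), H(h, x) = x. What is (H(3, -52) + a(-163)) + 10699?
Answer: 97217731/9131 ≈ 10647.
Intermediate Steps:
a(r) = (85 + r)/(r + (-3 + r)²)
(H(3, -52) + a(-163)) + 10699 = (-52 + (85 - 163)/(-163 + (-3 - 163)²)) + 10699 = (-52 - 78/(-163 + (-166)²)) + 10699 = (-52 - 78/(-163 + 27556)) + 10699 = (-52 - 78/27393) + 10699 = (-52 + (1/27393)*(-78)) + 10699 = (-52 - 26/9131) + 10699 = -474838/9131 + 10699 = 97217731/9131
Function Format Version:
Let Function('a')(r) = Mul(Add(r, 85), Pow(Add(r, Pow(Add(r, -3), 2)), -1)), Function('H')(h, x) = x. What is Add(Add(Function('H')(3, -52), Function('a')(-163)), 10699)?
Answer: Rational(97217731, 9131) ≈ 10647.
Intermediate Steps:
Function('a')(r) = Mul(Pow(Add(r, Pow(Add(-3, r), 2)), -1), Add(85, r)) (Function('a')(r) = Mul(Add(85, r), Pow(Add(r, Pow(Add(-3, r), 2)), -1)) = Mul(Pow(Add(r, Pow(Add(-3, r), 2)), -1), Add(85, r)))
Add(Add(Function('H')(3, -52), Function('a')(-163)), 10699) = Add(Add(-52, Mul(Pow(Add(-163, Pow(Add(-3, -163), 2)), -1), Add(85, -163))), 10699) = Add(Add(-52, Mul(Pow(Add(-163, Pow(-166, 2)), -1), -78)), 10699) = Add(Add(-52, Mul(Pow(Add(-163, 27556), -1), -78)), 10699) = Add(Add(-52, Mul(Pow(27393, -1), -78)), 10699) = Add(Add(-52, Mul(Rational(1, 27393), -78)), 10699) = Add(Add(-52, Rational(-26, 9131)), 10699) = Add(Rational(-474838, 9131), 10699) = Rational(97217731, 9131)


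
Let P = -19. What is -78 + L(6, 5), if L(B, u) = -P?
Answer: -59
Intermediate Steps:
L(B, u) = 19 (L(B, u) = -1*(-19) = 19)
-78 + L(6, 5) = -78 + 19 = -59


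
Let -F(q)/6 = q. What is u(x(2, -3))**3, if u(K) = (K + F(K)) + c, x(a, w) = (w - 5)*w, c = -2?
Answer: -1815848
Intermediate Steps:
x(a, w) = w*(-5 + w) (x(a, w) = (-5 + w)*w = w*(-5 + w))
F(q) = -6*q
u(K) = -2 - 5*K (u(K) = (K - 6*K) - 2 = -5*K - 2 = -2 - 5*K)
u(x(2, -3))**3 = (-2 - (-15)*(-5 - 3))**3 = (-2 - (-15)*(-8))**3 = (-2 - 5*24)**3 = (-2 - 120)**3 = (-122)**3 = -1815848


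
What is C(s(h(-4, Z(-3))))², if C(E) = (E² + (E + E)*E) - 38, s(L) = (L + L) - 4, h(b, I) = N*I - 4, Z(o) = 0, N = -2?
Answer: 155236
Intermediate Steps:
h(b, I) = -4 - 2*I (h(b, I) = -2*I - 4 = -4 - 2*I)
s(L) = -4 + 2*L (s(L) = 2*L - 4 = -4 + 2*L)
C(E) = -38 + 3*E² (C(E) = (E² + (2*E)*E) - 38 = (E² + 2*E²) - 38 = 3*E² - 38 = -38 + 3*E²)
C(s(h(-4, Z(-3))))² = (-38 + 3*(-4 + 2*(-4 - 2*0))²)² = (-38 + 3*(-4 + 2*(-4 + 0))²)² = (-38 + 3*(-4 + 2*(-4))²)² = (-38 + 3*(-4 - 8)²)² = (-38 + 3*(-12)²)² = (-38 + 3*144)² = (-38 + 432)² = 394² = 155236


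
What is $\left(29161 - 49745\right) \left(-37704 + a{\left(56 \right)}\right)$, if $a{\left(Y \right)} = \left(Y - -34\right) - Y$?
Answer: $775399280$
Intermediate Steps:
$a{\left(Y \right)} = 34$ ($a{\left(Y \right)} = \left(Y + 34\right) - Y = \left(34 + Y\right) - Y = 34$)
$\left(29161 - 49745\right) \left(-37704 + a{\left(56 \right)}\right) = \left(29161 - 49745\right) \left(-37704 + 34\right) = \left(-20584\right) \left(-37670\right) = 775399280$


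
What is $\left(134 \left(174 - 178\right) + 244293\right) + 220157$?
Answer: $463914$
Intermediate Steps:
$\left(134 \left(174 - 178\right) + 244293\right) + 220157 = \left(134 \left(-4\right) + 244293\right) + 220157 = \left(-536 + 244293\right) + 220157 = 243757 + 220157 = 463914$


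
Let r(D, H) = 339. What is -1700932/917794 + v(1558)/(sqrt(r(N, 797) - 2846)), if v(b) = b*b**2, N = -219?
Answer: -850466/458897 - 3781833112*I*sqrt(2507)/2507 ≈ -1.8533 - 7.5531e+7*I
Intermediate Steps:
v(b) = b**3
-1700932/917794 + v(1558)/(sqrt(r(N, 797) - 2846)) = -1700932/917794 + 1558**3/(sqrt(339 - 2846)) = -1700932*1/917794 + 3781833112/(sqrt(-2507)) = -850466/458897 + 3781833112/((I*sqrt(2507))) = -850466/458897 + 3781833112*(-I*sqrt(2507)/2507) = -850466/458897 - 3781833112*I*sqrt(2507)/2507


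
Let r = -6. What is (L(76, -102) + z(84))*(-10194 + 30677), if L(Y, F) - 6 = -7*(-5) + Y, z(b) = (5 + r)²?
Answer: 2416994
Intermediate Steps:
z(b) = 1 (z(b) = (5 - 6)² = (-1)² = 1)
L(Y, F) = 41 + Y (L(Y, F) = 6 + (-7*(-5) + Y) = 6 + (35 + Y) = 41 + Y)
(L(76, -102) + z(84))*(-10194 + 30677) = ((41 + 76) + 1)*(-10194 + 30677) = (117 + 1)*20483 = 118*20483 = 2416994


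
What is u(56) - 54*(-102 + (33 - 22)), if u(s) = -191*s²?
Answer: -594062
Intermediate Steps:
u(56) - 54*(-102 + (33 - 22)) = -191*56² - 54*(-102 + (33 - 22)) = -191*3136 - 54*(-102 + 11) = -598976 - 54*(-91) = -598976 + 4914 = -594062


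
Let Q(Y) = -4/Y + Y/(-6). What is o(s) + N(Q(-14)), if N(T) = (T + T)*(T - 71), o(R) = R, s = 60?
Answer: -131500/441 ≈ -298.19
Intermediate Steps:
Q(Y) = -4/Y - Y/6 (Q(Y) = -4/Y + Y*(-⅙) = -4/Y - Y/6)
N(T) = 2*T*(-71 + T) (N(T) = (2*T)*(-71 + T) = 2*T*(-71 + T))
o(s) + N(Q(-14)) = 60 + 2*(-4/(-14) - ⅙*(-14))*(-71 + (-4/(-14) - ⅙*(-14))) = 60 + 2*(-4*(-1/14) + 7/3)*(-71 + (-4*(-1/14) + 7/3)) = 60 + 2*(2/7 + 7/3)*(-71 + (2/7 + 7/3)) = 60 + 2*(55/21)*(-71 + 55/21) = 60 + 2*(55/21)*(-1436/21) = 60 - 157960/441 = -131500/441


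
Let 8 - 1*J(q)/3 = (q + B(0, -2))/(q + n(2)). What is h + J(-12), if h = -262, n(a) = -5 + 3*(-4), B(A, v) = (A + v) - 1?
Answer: -6947/29 ≈ -239.55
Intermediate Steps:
B(A, v) = -1 + A + v
n(a) = -17 (n(a) = -5 - 12 = -17)
J(q) = 24 - 3*(-3 + q)/(-17 + q) (J(q) = 24 - 3*(q + (-1 + 0 - 2))/(q - 17) = 24 - 3*(q - 3)/(-17 + q) = 24 - 3*(-3 + q)/(-17 + q))
h + J(-12) = -262 + 21*(-19 - 12)/(-17 - 12) = -262 + 21*(-31)/(-29) = -262 + 21*(-1/29)*(-31) = -262 + 651/29 = -6947/29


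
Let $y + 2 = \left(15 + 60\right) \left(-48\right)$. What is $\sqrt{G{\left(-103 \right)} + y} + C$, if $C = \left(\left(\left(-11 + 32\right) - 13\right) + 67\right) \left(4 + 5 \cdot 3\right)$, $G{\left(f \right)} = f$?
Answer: $1425 + i \sqrt{3705} \approx 1425.0 + 60.869 i$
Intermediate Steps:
$y = -3602$ ($y = -2 + \left(15 + 60\right) \left(-48\right) = -2 + 75 \left(-48\right) = -2 - 3600 = -3602$)
$C = 1425$ ($C = \left(\left(21 - 13\right) + 67\right) \left(4 + 15\right) = \left(8 + 67\right) 19 = 75 \cdot 19 = 1425$)
$\sqrt{G{\left(-103 \right)} + y} + C = \sqrt{-103 - 3602} + 1425 = \sqrt{-3705} + 1425 = i \sqrt{3705} + 1425 = 1425 + i \sqrt{3705}$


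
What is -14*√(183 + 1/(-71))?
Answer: -112*√14413/71 ≈ -189.38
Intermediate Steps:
-14*√(183 + 1/(-71)) = -14*√(183 - 1/71) = -112*√14413/71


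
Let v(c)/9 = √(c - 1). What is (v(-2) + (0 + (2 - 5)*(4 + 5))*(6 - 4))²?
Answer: 2673 - 972*I*√3 ≈ 2673.0 - 1683.6*I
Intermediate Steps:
v(c) = 9*√(-1 + c) (v(c) = 9*√(c - 1) = 9*√(-1 + c))
(v(-2) + (0 + (2 - 5)*(4 + 5))*(6 - 4))² = (9*√(-1 - 2) + (0 + (2 - 5)*(4 + 5))*(6 - 4))² = (9*√(-3) + (0 - 3*9)*2)² = (9*(I*√3) + (0 - 27)*2)² = (9*I*√3 - 27*2)² = (9*I*√3 - 54)² = (-54 + 9*I*√3)²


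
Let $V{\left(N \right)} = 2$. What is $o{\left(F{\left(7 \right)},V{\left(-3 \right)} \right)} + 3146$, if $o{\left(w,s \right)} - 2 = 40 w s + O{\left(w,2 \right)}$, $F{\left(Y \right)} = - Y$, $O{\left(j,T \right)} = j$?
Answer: $2581$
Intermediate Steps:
$o{\left(w,s \right)} = 2 + w + 40 s w$ ($o{\left(w,s \right)} = 2 + \left(40 w s + w\right) = 2 + \left(40 s w + w\right) = 2 + \left(w + 40 s w\right) = 2 + w + 40 s w$)
$o{\left(F{\left(7 \right)},V{\left(-3 \right)} \right)} + 3146 = \left(2 - 7 + 40 \cdot 2 \left(\left(-1\right) 7\right)\right) + 3146 = \left(2 - 7 + 40 \cdot 2 \left(-7\right)\right) + 3146 = \left(2 - 7 - 560\right) + 3146 = -565 + 3146 = 2581$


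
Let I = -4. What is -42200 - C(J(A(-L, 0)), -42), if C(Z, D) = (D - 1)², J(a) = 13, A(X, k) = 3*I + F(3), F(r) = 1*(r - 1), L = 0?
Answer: -44049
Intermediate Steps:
F(r) = -1 + r (F(r) = 1*(-1 + r) = -1 + r)
A(X, k) = -10 (A(X, k) = 3*(-4) + (-1 + 3) = -12 + 2 = -10)
C(Z, D) = (-1 + D)²
-42200 - C(J(A(-L, 0)), -42) = -42200 - (-1 - 42)² = -42200 - 1*(-43)² = -42200 - 1*1849 = -42200 - 1849 = -44049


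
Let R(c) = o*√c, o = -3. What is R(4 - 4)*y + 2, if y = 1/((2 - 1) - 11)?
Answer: 2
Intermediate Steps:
y = -⅒ (y = 1/(1 - 11) = 1/(-10) = -⅒ ≈ -0.10000)
R(c) = -3*√c
R(4 - 4)*y + 2 = -3*√(4 - 4)*(-⅒) + 2 = -3*√0*(-⅒) + 2 = -3*0*(-⅒) + 2 = 0*(-⅒) + 2 = 0 + 2 = 2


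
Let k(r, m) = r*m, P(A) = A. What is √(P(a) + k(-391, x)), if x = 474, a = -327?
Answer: 21*I*√421 ≈ 430.88*I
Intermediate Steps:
k(r, m) = m*r
√(P(a) + k(-391, x)) = √(-327 + 474*(-391)) = √(-327 - 185334) = √(-185661) = 21*I*√421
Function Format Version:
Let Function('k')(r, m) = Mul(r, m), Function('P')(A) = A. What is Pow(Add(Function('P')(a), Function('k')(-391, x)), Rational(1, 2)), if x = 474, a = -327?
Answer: Mul(21, I, Pow(421, Rational(1, 2))) ≈ Mul(430.88, I)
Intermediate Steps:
Function('k')(r, m) = Mul(m, r)
Pow(Add(Function('P')(a), Function('k')(-391, x)), Rational(1, 2)) = Pow(Add(-327, Mul(474, -391)), Rational(1, 2)) = Pow(Add(-327, -185334), Rational(1, 2)) = Pow(-185661, Rational(1, 2)) = Mul(21, I, Pow(421, Rational(1, 2)))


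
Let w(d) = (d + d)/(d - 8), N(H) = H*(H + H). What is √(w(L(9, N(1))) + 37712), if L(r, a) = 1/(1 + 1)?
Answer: √8485170/15 ≈ 194.20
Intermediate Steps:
N(H) = 2*H² (N(H) = H*(2*H) = 2*H²)
L(r, a) = ½ (L(r, a) = 1/2 = ½)
w(d) = 2*d/(-8 + d) (w(d) = (2*d)/(-8 + d) = 2*d/(-8 + d))
√(w(L(9, N(1))) + 37712) = √(2*(½)/(-8 + ½) + 37712) = √(2*(½)/(-15/2) + 37712) = √(2*(½)*(-2/15) + 37712) = √(-2/15 + 37712) = √(565678/15) = √8485170/15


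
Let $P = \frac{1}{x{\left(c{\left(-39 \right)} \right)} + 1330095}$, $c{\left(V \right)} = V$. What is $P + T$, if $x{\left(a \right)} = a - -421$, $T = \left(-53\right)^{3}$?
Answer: $- \frac{198077424328}{1330477} \approx -1.4888 \cdot 10^{5}$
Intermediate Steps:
$T = -148877$
$x{\left(a \right)} = 421 + a$ ($x{\left(a \right)} = a + 421 = 421 + a$)
$P = \frac{1}{1330477}$ ($P = \frac{1}{\left(421 - 39\right) + 1330095} = \frac{1}{382 + 1330095} = \frac{1}{1330477} \approx 7.5161 \cdot 10^{-7}$)
$P + T = \frac{1}{1330477} - 148877 = - \frac{198077424328}{1330477}$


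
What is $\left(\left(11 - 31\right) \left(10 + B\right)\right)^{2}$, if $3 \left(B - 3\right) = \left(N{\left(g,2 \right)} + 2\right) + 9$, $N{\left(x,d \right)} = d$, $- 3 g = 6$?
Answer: $\frac{1081600}{9} \approx 1.2018 \cdot 10^{5}$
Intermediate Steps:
$g = -2$ ($g = \left(- \frac{1}{3}\right) 6 = -2$)
$B = \frac{22}{3}$ ($B = 3 + \frac{\left(2 + 2\right) + 9}{3} = 3 + \frac{4 + 9}{3} = 3 + \frac{1}{3} \cdot 13 = 3 + \frac{13}{3} = \frac{22}{3} \approx 7.3333$)
$\left(\left(11 - 31\right) \left(10 + B\right)\right)^{2} = \left(\left(11 - 31\right) \left(10 + \frac{22}{3}\right)\right)^{2} = \left(\left(-20\right) \frac{52}{3}\right)^{2} = \left(- \frac{1040}{3}\right)^{2} = \frac{1081600}{9}$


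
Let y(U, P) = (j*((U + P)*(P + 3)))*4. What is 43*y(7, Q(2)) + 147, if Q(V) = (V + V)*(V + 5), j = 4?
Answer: 746627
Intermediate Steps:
Q(V) = 2*V*(5 + V) (Q(V) = (2*V)*(5 + V) = 2*V*(5 + V))
y(U, P) = 16*(3 + P)*(P + U) (y(U, P) = (4*((U + P)*(P + 3)))*4 = (4*((P + U)*(3 + P)))*4 = (4*((3 + P)*(P + U)))*4 = (4*(3 + P)*(P + U))*4 = 16*(3 + P)*(P + U))
43*y(7, Q(2)) + 147 = 43*(16*(2*2*(5 + 2))² + 48*(2*2*(5 + 2)) + 48*7 + 16*(2*2*(5 + 2))*7) + 147 = 43*(16*(2*2*7)² + 48*(2*2*7) + 336 + 16*(2*2*7)*7) + 147 = 43*(16*28² + 48*28 + 336 + 16*28*7) + 147 = 43*(16*784 + 1344 + 336 + 3136) + 147 = 43*(12544 + 1344 + 336 + 3136) + 147 = 43*17360 + 147 = 746480 + 147 = 746627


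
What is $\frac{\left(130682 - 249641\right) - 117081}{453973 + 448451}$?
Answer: $- \frac{9835}{37601} \approx -0.26156$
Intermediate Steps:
$\frac{\left(130682 - 249641\right) - 117081}{453973 + 448451} = \frac{-118959 - 117081}{902424} = \left(-236040\right) \frac{1}{902424} = - \frac{9835}{37601}$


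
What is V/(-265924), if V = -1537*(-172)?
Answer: -66091/66481 ≈ -0.99413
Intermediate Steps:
V = 264364
V/(-265924) = 264364/(-265924) = 264364*(-1/265924) = -66091/66481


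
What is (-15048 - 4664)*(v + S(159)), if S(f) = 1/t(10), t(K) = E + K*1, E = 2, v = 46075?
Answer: -2724696128/3 ≈ -9.0823e+8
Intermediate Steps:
t(K) = 2 + K (t(K) = 2 + K*1 = 2 + K)
S(f) = 1/12 (S(f) = 1/(2 + 10) = 1/12)
(-15048 - 4664)*(v + S(159)) = (-15048 - 4664)*(46075 + 1/12) = -19712*552901/12 = -2724696128/3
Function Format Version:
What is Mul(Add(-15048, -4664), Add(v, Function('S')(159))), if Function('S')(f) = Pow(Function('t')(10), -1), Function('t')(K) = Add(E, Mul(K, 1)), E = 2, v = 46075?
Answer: Rational(-2724696128, 3) ≈ -9.0823e+8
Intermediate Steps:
Function('t')(K) = Add(2, K) (Function('t')(K) = Add(2, Mul(K, 1)) = Add(2, K))
Function('S')(f) = Rational(1, 12) (Function('S')(f) = Pow(Add(2, 10), -1) = Pow(12, -1) = Rational(1, 12))
Mul(Add(-15048, -4664), Add(v, Function('S')(159))) = Mul(Add(-15048, -4664), Add(46075, Rational(1, 12))) = Mul(-19712, Rational(552901, 12)) = Rational(-2724696128, 3)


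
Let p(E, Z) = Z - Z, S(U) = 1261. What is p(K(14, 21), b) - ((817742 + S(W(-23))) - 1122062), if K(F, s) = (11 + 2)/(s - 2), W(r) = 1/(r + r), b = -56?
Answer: 303059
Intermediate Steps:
W(r) = 1/(2*r)
K(F, s) = 13/(-2 + s)
p(E, Z) = 0
p(K(14, 21), b) - ((817742 + S(W(-23))) - 1122062) = 0 - ((817742 + 1261) - 1122062) = 0 - (819003 - 1122062) = 0 - 1*(-303059) = 0 + 303059 = 303059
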